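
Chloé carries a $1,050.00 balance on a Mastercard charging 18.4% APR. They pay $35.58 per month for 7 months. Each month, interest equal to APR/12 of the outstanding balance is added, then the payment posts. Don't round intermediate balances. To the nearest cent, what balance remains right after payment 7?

Monthly rate r = 18.4%/12 = 1.53333% = 0.0153333.
Each month: B ← B·(1+r) − $35.58.
Month 1: interest $16.10; balance after payment $1,030.52.
Month 2: interest $15.80; balance after payment $1,010.74.
Month 3: interest $15.50; balance after payment $990.66.
Month 4: interest $15.19; balance after payment $970.27.
Month 5: interest $14.88; balance after payment $949.57.
Month 6: interest $14.56; balance after payment $928.55.
Month 7: interest $14.24; balance after payment $907.20.

$907.20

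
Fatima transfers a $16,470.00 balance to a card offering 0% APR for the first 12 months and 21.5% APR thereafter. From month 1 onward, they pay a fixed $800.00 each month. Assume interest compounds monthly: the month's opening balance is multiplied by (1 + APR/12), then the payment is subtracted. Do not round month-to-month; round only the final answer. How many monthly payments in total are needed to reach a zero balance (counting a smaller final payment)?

Promo months 1–12 at r₀ = 0%/12 = 0; months 13+ at r₁ = 21.5%/12 = 0.0179167.
After month 12 (no interest yet): B = $16,470.00 − 12·$800.00 = $6,870.00.
Then at r₁ with $800.00/mo: n₂ = −ln(1 − r₁·B/P)/ln(1+r₁) ≈ 9.41 → 10 more payments.

22 payments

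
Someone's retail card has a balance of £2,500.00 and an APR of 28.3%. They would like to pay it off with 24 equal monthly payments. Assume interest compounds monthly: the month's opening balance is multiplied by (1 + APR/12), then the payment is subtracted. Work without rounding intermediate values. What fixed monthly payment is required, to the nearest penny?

£137.60

Monthly rate r = 28.3%/12 = 2.35833% = 0.0235833.
Level-payment amortization: P = B₀·r / (1 − (1+r)^(−n)) = 2500.00·0.0235833 / (1 − 1.02358^(−24)).
Denominator 1 − (1+r)^(−24) = 0.428464698.
P = 58.9583 / 0.428464698 ≈ 137.60.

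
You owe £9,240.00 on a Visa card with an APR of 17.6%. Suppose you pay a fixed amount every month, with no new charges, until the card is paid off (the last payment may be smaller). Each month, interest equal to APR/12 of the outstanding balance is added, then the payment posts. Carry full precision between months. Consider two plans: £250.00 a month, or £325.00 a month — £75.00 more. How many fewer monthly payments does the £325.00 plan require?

Monthly rate r = 17.6%/12 = 1.46667% = 0.0146667.
At £250.00/mo: n = ⌈−ln(1 − rB₀/P)/ln(1+r)⌉ = 54 payments (last £161.35); total interest = total paid − £9,240.00 = £4,171.35.
At £325.00/mo: 38 payments (last £18.34); total interest £2,803.34.
Payments saved = 54 − 38 = 16.

16 fewer payments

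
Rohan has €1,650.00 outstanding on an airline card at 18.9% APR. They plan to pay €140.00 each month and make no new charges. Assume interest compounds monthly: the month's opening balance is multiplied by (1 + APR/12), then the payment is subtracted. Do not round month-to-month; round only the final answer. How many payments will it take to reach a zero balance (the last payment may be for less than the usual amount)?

Monthly rate r = 18.9%/12 = 1.575% = 0.01575.
Recurrence: B ← B·(1+r) − €140.00.
Month 1: interest €25.99; balance after payment €1,535.99.
Month 2: interest €24.19; balance after payment €1,420.18.
Closed form: n = −ln(1 − rB₀/P)/ln(1+r) = −ln(0.81437)/ln(1.01575) ≈ 13.140, so the balance reaches zero during payment 14.

14 payments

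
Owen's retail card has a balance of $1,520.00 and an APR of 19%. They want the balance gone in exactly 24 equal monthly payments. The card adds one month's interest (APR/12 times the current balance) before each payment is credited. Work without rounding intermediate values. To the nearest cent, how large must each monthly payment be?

$76.62

Monthly rate r = 19%/12 = 1.58333% = 0.0158333.
Level-payment amortization: P = B₀·r / (1 − (1+r)^(−n)) = 1520.00·0.0158333 / (1 − 1.01583^(−24)).
Denominator 1 − (1+r)^(−24) = 0.314099736.
P = 24.0667 / 0.314099736 ≈ 76.62.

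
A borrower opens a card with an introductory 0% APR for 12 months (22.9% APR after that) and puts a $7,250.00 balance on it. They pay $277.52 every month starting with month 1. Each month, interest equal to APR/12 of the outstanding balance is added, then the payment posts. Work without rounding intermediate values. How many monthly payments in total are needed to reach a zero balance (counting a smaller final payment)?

29 payments

Promo months 1–12 at r₀ = 0%/12 = 0; months 13+ at r₁ = 22.9%/12 = 0.0190833.
After month 12 (no interest yet): B = $7,250.00 − 12·$277.52 = $3,919.76.
Then at r₁ with $277.52/mo: n₂ = −ln(1 − r₁·B/P)/ln(1+r₁) ≈ 16.61 → 17 more payments.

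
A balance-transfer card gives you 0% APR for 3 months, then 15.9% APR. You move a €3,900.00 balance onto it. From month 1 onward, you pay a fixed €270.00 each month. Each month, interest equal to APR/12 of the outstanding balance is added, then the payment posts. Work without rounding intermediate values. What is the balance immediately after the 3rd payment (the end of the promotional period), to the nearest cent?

€3,090.00

Promo months 1–3 at r₀ = 0%/12 = 0; months 4+ at r₁ = 15.9%/12 = 0.01325.
After month 3 (no interest yet): B = €3,900.00 − 3·€270.00 = €3,090.00.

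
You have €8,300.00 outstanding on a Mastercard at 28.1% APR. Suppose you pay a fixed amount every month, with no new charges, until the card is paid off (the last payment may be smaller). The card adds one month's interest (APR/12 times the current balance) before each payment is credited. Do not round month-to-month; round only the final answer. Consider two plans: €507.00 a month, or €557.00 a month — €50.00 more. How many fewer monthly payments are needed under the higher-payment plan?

2 fewer payments

Monthly rate r = 28.1%/12 = 2.34167% = 0.0234167.
At €507.00/mo: n = ⌈−ln(1 − rB₀/P)/ln(1+r)⌉ = 21 payments (last €450.04); total interest = total paid − €8,300.00 = €2,290.04.
At €557.00/mo: 19 payments (last €302.63); total interest €2,028.63.
Payments saved = 21 − 19 = 2.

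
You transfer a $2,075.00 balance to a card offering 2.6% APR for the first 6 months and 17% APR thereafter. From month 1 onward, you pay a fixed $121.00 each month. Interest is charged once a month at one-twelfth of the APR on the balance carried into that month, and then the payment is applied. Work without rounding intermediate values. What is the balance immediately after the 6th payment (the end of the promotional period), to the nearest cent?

Promo months 1–6 at r₀ = 2.6%/12 = 0.00216667; months 7+ at r₁ = 17%/12 = 0.0141667.
After month 6: iterate B ← B·(1+r₀) − $121.00 for 6 months → $1,372.18.

$1,372.18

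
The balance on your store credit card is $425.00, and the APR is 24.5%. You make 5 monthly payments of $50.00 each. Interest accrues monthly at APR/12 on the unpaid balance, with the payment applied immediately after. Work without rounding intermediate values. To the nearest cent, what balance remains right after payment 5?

$209.77

Monthly rate r = 24.5%/12 = 2.04167% = 0.0204167.
Each month: B ← B·(1+r) − $50.00.
Month 1: interest $8.68; balance after payment $383.68.
Month 2: interest $7.83; balance after payment $341.51.
Month 3: interest $6.97; balance after payment $298.48.
Month 4: interest $6.09; balance after payment $254.58.
Month 5: interest $5.20; balance after payment $209.77.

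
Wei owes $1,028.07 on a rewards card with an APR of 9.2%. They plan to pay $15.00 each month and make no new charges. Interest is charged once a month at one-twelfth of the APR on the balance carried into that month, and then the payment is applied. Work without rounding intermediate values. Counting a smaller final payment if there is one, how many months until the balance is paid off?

Monthly rate r = 9.2%/12 = 0.766667% = 0.00766667.
Recurrence: B ← B·(1+r) − $15.00.
Month 1: interest $7.88; balance after payment $1,020.95.
Month 2: interest $7.83; balance after payment $1,013.78.
Closed form: n = −ln(1 − rB₀/P)/ln(1+r) = −ln(0.47454)/ln(1.00767) ≈ 97.599, so the balance reaches zero during payment 98.

98 months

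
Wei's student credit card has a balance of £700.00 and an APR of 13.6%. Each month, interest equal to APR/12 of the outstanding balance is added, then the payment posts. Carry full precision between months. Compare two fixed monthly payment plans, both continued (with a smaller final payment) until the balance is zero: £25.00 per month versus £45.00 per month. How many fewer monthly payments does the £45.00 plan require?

Monthly rate r = 13.6%/12 = 1.13333% = 0.0113333.
At £25.00/mo: n = ⌈−ln(1 − rB₀/P)/ln(1+r)⌉ = 34 payments (last £21.87); total interest = total paid − £700.00 = £146.87.
At £45.00/mo: 18 payments (last £9.47); total interest £74.47.
Payments saved = 34 − 18 = 16.

16 fewer payments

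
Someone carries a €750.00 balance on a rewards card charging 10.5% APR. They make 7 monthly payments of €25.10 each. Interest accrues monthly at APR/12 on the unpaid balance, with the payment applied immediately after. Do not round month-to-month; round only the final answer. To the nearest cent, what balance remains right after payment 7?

€616.78

Monthly rate r = 10.5%/12 = 0.875% = 0.00875.
Each month: B ← B·(1+r) − €25.10.
Month 1: interest €6.56; balance after payment €731.46.
Month 2: interest €6.40; balance after payment €712.76.
Month 3: interest €6.24; balance after payment €693.90.
Month 4: interest €6.07; balance after payment €674.87.
Month 5: interest €5.91; balance after payment €655.68.
Month 6: interest €5.74; balance after payment €636.31.
Month 7: interest €5.57; balance after payment €616.78.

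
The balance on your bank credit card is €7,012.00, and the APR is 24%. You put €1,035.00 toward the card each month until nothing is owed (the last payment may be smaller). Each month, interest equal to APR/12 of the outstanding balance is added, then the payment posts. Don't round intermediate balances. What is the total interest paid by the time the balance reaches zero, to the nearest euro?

Monthly rate r = 24%/12 = 2% = 0.02.
Payoff takes n = ⌈−ln(1 − rB₀/P)/ln(1+r)⌉ = ⌈7.353⌉ = 8 payments; the last is €367.30.
Total paid = 7·€1,035.00 + €367.30 = €7,612.30.
Total interest = total paid − principal = €7,612.30 − €7,012.00 = €600.30.

€600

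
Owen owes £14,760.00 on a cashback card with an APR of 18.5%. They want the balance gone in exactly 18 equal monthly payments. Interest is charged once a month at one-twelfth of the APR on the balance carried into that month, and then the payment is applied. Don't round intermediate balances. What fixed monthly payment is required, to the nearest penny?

£945.30

Monthly rate r = 18.5%/12 = 1.54167% = 0.0154167.
Level-payment amortization: P = B₀·r / (1 − (1+r)^(−n)) = 14760.00·0.0154167 / (1 − 1.01542^(−18)).
Denominator 1 − (1+r)^(−18) = 0.240718488.
P = 227.55 / 0.240718488 ≈ 945.30.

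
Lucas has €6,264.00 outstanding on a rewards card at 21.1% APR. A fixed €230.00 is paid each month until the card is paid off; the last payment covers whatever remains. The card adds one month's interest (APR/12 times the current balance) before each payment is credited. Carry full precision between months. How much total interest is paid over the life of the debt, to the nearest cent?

Monthly rate r = 21.1%/12 = 1.75833% = 0.0175833.
Payoff takes n = ⌈−ln(1 − rB₀/P)/ln(1+r)⌉ = ⌈37.393⌉ = 38 payments; the last is €90.76.
Total paid = 37·€230.00 + €90.76 = €8,600.76.
Total interest = total paid − principal = €8,600.76 − €6,264.00 = €2,336.76.

€2,336.76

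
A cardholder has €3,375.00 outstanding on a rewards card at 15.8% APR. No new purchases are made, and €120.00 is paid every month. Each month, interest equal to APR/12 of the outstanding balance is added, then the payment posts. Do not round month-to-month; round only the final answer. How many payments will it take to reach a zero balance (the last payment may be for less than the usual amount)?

36 months

Monthly rate r = 15.8%/12 = 1.31667% = 0.0131667.
Recurrence: B ← B·(1+r) − €120.00.
Month 1: interest €44.44; balance after payment €3,299.44.
Month 2: interest €43.44; balance after payment €3,222.88.
Closed form: n = −ln(1 − rB₀/P)/ln(1+r) = −ln(0.62969)/ln(1.01317) ≈ 35.360, so the balance reaches zero during payment 36.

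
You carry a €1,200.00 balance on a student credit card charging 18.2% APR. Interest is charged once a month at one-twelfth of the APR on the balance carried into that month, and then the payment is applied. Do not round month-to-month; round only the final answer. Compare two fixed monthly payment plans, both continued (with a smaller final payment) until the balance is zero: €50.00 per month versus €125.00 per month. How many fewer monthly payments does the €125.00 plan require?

Monthly rate r = 18.2%/12 = 1.51667% = 0.0151667.
At €50.00/mo: n = ⌈−ln(1 − rB₀/P)/ln(1+r)⌉ = 31 payments (last €3.25); total interest = total paid − €1,200.00 = €303.25.
At €125.00/mo: 11 payments (last €56.93); total interest €106.93.
Payments saved = 31 − 11 = 20.

20 fewer payments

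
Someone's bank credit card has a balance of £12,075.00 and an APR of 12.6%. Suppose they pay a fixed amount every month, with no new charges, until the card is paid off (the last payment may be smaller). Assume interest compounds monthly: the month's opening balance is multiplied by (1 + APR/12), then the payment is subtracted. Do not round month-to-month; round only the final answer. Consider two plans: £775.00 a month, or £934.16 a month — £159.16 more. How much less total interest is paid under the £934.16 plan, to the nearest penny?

£209.92

Monthly rate r = 12.6%/12 = 1.05% = 0.0105.
At £775.00/mo: n = ⌈−ln(1 − rB₀/P)/ln(1+r)⌉ = 18 payments (last £80.14); total interest = total paid − £12,075.00 = £1,180.14.
At £934.16/mo: 14 payments (last £901.14); total interest £970.22.
Interest saved = £1,180.14 − £970.22 = £209.92.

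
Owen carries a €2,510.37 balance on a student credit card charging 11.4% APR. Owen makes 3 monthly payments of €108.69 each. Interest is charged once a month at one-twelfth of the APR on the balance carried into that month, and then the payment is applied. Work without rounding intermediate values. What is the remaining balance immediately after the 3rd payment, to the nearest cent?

€2,253.42

Monthly rate r = 11.4%/12 = 0.95% = 0.0095.
Each month: B ← B·(1+r) − €108.69.
Month 1: interest €23.85; balance after payment €2,425.53.
Month 2: interest €23.04; balance after payment €2,339.88.
Month 3: interest €22.23; balance after payment €2,253.42.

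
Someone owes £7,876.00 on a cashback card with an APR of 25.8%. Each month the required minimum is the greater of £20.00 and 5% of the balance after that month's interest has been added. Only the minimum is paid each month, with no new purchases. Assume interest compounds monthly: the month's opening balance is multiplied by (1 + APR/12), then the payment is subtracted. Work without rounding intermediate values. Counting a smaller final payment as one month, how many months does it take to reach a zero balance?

126 months

Monthly rate r = 25.8%/12 = 2.15% = 0.0215.
While 5% of the post-interest balance exceeds £20.00, each month B ← (B·(1+r))·(1 − 0.05), i.e. B shrinks by the factor (1+r)·0.95 = 0.97042.
This holds for months 1–100. Entering month 101 the balance is £391.29; 5% of the post-interest balance is now below £20.00, so the flat £20.00 minimum applies from here.
From month 101 a fixed £20.00 at rate r clears £391.29 in 26 more payments. Total: 100 + 26 = 126 months.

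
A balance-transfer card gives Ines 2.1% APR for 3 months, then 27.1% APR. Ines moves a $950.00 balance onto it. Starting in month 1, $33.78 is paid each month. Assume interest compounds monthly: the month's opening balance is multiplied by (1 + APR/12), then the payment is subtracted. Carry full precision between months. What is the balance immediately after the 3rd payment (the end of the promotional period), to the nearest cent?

Promo months 1–3 at r₀ = 2.1%/12 = 0.00175; months 4+ at r₁ = 27.1%/12 = 0.0225833.
After month 3: iterate B ← B·(1+r₀) − $33.78 for 3 months → $853.48.

$853.48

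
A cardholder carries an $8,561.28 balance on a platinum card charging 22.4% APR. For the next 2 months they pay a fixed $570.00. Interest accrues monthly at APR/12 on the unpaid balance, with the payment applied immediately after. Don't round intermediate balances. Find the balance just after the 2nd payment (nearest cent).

$7,733.24

Monthly rate r = 22.4%/12 = 1.86667% = 0.0186667.
Each month: B ← B·(1+r) − $570.00.
Month 1: interest $159.81; balance after payment $8,151.09.
Month 2: interest $152.15; balance after payment $7,733.24.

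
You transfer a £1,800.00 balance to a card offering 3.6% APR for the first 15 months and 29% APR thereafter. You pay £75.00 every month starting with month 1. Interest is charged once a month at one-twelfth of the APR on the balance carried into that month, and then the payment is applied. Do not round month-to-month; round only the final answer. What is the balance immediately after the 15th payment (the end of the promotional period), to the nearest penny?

£733.79

Promo months 1–15 at r₀ = 3.6%/12 = 0.003; months 16+ at r₁ = 29%/12 = 0.0241667.
After month 15: iterate B ← B·(1+r₀) − £75.00 for 15 months → £733.79.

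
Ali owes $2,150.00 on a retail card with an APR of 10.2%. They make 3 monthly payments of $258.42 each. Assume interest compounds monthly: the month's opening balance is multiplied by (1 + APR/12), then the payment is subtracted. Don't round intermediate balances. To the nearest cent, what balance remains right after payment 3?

Monthly rate r = 10.2%/12 = 0.85% = 0.0085.
Each month: B ← B·(1+r) − $258.42.
Month 1: interest $18.27; balance after payment $1,909.86.
Month 2: interest $16.23; balance after payment $1,667.67.
Month 3: interest $14.18; balance after payment $1,423.42.

$1,423.42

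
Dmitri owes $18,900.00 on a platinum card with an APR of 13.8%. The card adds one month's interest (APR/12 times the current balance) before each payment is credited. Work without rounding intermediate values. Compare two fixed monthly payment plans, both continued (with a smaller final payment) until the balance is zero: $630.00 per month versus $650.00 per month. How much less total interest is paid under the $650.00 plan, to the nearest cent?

$172.94

Monthly rate r = 13.8%/12 = 1.15% = 0.0115.
At $630.00/mo: n = ⌈−ln(1 − rB₀/P)/ln(1+r)⌉ = 38 payments (last $2.66); total interest = total paid − $18,900.00 = $4,412.66.
At $650.00/mo: 36 payments (last $389.72); total interest $4,239.72.
Interest saved = $4,412.66 − $4,239.72 = $172.94.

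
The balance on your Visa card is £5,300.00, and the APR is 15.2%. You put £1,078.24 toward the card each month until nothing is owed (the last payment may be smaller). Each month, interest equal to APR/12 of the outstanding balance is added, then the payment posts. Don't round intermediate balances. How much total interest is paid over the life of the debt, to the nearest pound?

£207

Monthly rate r = 15.2%/12 = 1.26667% = 0.0126667.
Payoff takes n = ⌈−ln(1 − rB₀/P)/ln(1+r)⌉ = ⌈5.107⌉ = 6 payments; the last is £116.21.
Total paid = 5·£1,078.24 + £116.21 = £5,507.41.
Total interest = total paid − principal = £5,507.41 − £5,300.00 = £207.41.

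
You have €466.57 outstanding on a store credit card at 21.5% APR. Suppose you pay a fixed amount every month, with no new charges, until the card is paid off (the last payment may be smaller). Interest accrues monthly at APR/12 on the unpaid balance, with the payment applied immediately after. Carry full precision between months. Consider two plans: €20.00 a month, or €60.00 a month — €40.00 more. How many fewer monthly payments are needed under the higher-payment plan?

22 fewer payments

Monthly rate r = 21.5%/12 = 1.79167% = 0.0179167.
At €20.00/mo: n = ⌈−ln(1 − rB₀/P)/ln(1+r)⌉ = 31 payments (last €9.61); total interest = total paid − €466.57 = €143.04.
At €60.00/mo: 9 payments (last €27.07); total interest €40.50.
Payments saved = 31 − 9 = 22.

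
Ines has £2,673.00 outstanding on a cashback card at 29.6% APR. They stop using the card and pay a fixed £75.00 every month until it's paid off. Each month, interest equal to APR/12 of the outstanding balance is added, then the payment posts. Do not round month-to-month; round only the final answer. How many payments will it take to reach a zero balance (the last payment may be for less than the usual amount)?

87 months

Monthly rate r = 29.6%/12 = 2.46667% = 0.0246667.
Recurrence: B ← B·(1+r) − £75.00.
Month 1: interest £65.93; balance after payment £2,663.93.
Month 2: interest £65.71; balance after payment £2,654.64.
Closed form: n = −ln(1 − rB₀/P)/ln(1+r) = −ln(0.12088)/ln(1.02467) ≈ 86.713, so the balance reaches zero during payment 87.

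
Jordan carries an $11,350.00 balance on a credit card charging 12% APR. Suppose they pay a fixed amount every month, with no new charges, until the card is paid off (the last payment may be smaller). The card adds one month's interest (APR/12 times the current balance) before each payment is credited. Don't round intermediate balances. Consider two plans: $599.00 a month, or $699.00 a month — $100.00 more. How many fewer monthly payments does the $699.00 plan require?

4 fewer payments

Monthly rate r = 12%/12 = 1% = 0.01.
At $599.00/mo: n = ⌈−ln(1 − rB₀/P)/ln(1+r)⌉ = 22 payments (last $68.05); total interest = total paid − $11,350.00 = $1,297.05.
At $699.00/mo: 18 payments (last $564.57); total interest $1,097.57.
Payments saved = 22 − 18 = 4.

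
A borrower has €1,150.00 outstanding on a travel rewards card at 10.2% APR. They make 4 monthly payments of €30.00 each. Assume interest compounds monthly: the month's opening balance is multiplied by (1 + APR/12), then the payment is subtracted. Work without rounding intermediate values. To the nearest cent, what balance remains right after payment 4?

Monthly rate r = 10.2%/12 = 0.85% = 0.0085.
Each month: B ← B·(1+r) − €30.00.
Month 1: interest €9.77; balance after payment €1,129.78.
Month 2: interest €9.60; balance after payment €1,109.38.
Month 3: interest €9.43; balance after payment €1,088.81.
Month 4: interest €9.25; balance after payment €1,068.06.

€1,068.06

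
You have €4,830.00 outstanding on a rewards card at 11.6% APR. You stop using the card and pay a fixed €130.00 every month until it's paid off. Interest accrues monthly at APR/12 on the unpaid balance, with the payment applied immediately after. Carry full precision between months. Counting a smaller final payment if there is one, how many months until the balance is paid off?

47 months

Monthly rate r = 11.6%/12 = 0.966667% = 0.00966667.
Recurrence: B ← B·(1+r) − €130.00.
Month 1: interest €46.69; balance after payment €4,746.69.
Month 2: interest €45.88; balance after payment €4,662.57.
Closed form: n = −ln(1 − rB₀/P)/ln(1+r) = −ln(0.64085)/ln(1.00967) ≈ 46.253, so the balance reaches zero during payment 47.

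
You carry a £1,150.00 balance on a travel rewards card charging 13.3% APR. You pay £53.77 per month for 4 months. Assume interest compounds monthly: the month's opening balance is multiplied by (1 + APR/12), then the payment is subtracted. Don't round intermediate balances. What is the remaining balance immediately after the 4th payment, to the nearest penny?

£983.16

Monthly rate r = 13.3%/12 = 1.10833% = 0.0110833.
Each month: B ← B·(1+r) − £53.77.
Month 1: interest £12.75; balance after payment £1,108.98.
Month 2: interest £12.29; balance after payment £1,067.50.
Month 3: interest £11.83; balance after payment £1,025.56.
Month 4: interest £11.37; balance after payment £983.16.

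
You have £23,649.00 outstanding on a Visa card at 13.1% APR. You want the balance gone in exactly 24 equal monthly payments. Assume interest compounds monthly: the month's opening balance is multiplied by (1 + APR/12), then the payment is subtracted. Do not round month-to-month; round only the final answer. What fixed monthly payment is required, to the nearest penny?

£1,125.43

Monthly rate r = 13.1%/12 = 1.09167% = 0.0109167.
Level-payment amortization: P = B₀·r / (1 − (1+r)^(−n)) = 23649.00·0.0109167 / (1 − 1.01092^(−24)).
Denominator 1 − (1+r)^(−24) = 0.229395679.
P = 258.168 / 0.229395679 ≈ 1125.43.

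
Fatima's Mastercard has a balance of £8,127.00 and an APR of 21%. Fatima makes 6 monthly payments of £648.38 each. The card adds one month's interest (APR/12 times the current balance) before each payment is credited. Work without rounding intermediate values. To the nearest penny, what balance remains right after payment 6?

Monthly rate r = 21%/12 = 1.75% = 0.0175.
Each month: B ← B·(1+r) − £648.38.
Month 1: interest £142.22; balance after payment £7,620.84.
Month 2: interest £133.36; balance after payment £7,105.83.
Month 3: interest £124.35; balance after payment £6,581.80.
Month 4: interest £115.18; balance after payment £6,048.60.
Month 5: interest £105.85; balance after payment £5,506.07.
Month 6: interest £96.36; balance after payment £4,954.05.

£4,954.05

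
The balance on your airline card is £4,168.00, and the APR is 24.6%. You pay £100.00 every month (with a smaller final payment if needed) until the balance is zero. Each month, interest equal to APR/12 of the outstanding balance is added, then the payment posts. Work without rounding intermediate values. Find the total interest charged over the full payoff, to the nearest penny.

Monthly rate r = 24.6%/12 = 2.05% = 0.0205.
Payoff takes n = ⌈−ln(1 − rB₀/P)/ln(1+r)⌉ = ⌈94.968⌉ = 95 payments; the last is £96.88.
Total paid = 94·£100.00 + £96.88 = £9,496.88.
Total interest = total paid − principal = £9,496.88 − £4,168.00 = £5,328.88.

£5,328.88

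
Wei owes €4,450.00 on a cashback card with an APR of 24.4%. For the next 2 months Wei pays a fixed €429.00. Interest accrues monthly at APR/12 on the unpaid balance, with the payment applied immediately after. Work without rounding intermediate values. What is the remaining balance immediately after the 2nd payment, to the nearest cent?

Monthly rate r = 24.4%/12 = 2.03333% = 0.0203333.
Each month: B ← B·(1+r) − €429.00.
Month 1: interest €90.48; balance after payment €4,111.48.
Month 2: interest €83.60; balance after payment €3,766.08.

€3,766.08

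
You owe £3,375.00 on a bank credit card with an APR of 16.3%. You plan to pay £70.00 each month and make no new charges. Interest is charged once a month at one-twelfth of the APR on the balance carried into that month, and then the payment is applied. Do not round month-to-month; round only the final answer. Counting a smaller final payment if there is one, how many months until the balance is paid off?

79 months

Monthly rate r = 16.3%/12 = 1.35833% = 0.0135833.
Recurrence: B ← B·(1+r) − £70.00.
Month 1: interest £45.84; balance after payment £3,350.84.
Month 2: interest £45.52; balance after payment £3,326.36.
Closed form: n = −ln(1 − rB₀/P)/ln(1+r) = −ln(0.34509)/ln(1.01358) ≈ 78.859, so the balance reaches zero during payment 79.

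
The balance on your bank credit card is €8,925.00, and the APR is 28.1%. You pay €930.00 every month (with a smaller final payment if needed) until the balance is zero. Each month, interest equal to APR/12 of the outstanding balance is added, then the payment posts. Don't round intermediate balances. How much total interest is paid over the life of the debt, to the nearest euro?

Monthly rate r = 28.1%/12 = 2.34167% = 0.0234167.
Payoff takes n = ⌈−ln(1 − rB₀/P)/ln(1+r)⌉ = ⌈10.997⌉ = 11 payments; the last is €926.94.
Total paid = 10·€930.00 + €926.94 = €10,226.94.
Total interest = total paid − principal = €10,226.94 − €8,925.00 = €1,301.94.

€1,302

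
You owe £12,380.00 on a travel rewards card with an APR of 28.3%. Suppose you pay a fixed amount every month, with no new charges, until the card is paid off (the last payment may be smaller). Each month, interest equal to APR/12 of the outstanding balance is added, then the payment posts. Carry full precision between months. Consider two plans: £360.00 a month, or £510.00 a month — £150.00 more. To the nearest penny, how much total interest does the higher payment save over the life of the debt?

£7,138.47

Monthly rate r = 28.3%/12 = 2.35833% = 0.0235833.
At £360.00/mo: n = ⌈−ln(1 − rB₀/P)/ln(1+r)⌉ = 72 payments (last £171.79); total interest = total paid − £12,380.00 = £13,351.79.
At £510.00/mo: 37 payments (last £233.32); total interest £6,213.32.
Interest saved = £13,351.79 − £6,213.32 = £7,138.47.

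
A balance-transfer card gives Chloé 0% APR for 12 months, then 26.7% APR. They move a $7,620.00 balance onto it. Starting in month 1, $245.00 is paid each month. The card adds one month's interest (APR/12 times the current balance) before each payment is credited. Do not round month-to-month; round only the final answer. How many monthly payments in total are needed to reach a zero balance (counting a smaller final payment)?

38 payments

Promo months 1–12 at r₀ = 0%/12 = 0; months 13+ at r₁ = 26.7%/12 = 0.02225.
After month 12 (no interest yet): B = $7,620.00 − 12·$245.00 = $4,680.00.
Then at r₁ with $245.00/mo: n₂ = −ln(1 − r₁·B/P)/ln(1+r₁) ≈ 25.15 → 26 more payments.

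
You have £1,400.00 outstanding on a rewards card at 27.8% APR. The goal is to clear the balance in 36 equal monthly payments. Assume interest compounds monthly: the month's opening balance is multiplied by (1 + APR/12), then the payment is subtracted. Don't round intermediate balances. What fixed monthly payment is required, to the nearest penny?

Monthly rate r = 27.8%/12 = 2.31667% = 0.0231667.
Level-payment amortization: P = B₀·r / (1 − (1+r)^(−n)) = 1400.00·0.0231667 / (1 − 1.02317^(−36)).
Denominator 1 − (1+r)^(−36) = 0.561539765.
P = 32.4333 / 0.561539765 ≈ 57.76.

£57.76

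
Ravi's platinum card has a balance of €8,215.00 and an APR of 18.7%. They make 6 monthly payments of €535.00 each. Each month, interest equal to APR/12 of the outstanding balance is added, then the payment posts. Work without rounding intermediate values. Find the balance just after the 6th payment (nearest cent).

€5,675.97

Monthly rate r = 18.7%/12 = 1.55833% = 0.0155833.
Each month: B ← B·(1+r) − €535.00.
Month 1: interest €128.02; balance after payment €7,808.02.
Month 2: interest €121.67; balance after payment €7,394.69.
Month 3: interest €115.23; balance after payment €6,974.93.
Month 4: interest €108.69; balance after payment €6,548.62.
Month 5: interest €102.05; balance after payment €6,115.67.
Month 6: interest €95.30; balance after payment €5,675.97.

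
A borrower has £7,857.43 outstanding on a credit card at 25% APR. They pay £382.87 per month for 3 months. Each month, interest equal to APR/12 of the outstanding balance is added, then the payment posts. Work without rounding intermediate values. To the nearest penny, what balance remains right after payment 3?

£7,186.12

Monthly rate r = 25%/12 = 2.08333% = 0.0208333.
Each month: B ← B·(1+r) − £382.87.
Month 1: interest £163.70; balance after payment £7,638.26.
Month 2: interest £159.13; balance after payment £7,414.52.
Month 3: interest £154.47; balance after payment £7,186.12.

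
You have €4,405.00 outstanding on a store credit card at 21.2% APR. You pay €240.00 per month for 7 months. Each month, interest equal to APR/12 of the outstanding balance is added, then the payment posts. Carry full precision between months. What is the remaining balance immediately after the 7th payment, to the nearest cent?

Monthly rate r = 21.2%/12 = 1.76667% = 0.0176667.
Each month: B ← B·(1+r) − €240.00.
Month 1: interest €77.82; balance after payment €4,242.82.
Month 2: interest €74.96; balance after payment €4,077.78.
Month 3: interest €72.04; balance after payment €3,909.82.
Month 4: interest €69.07; balance after payment €3,738.89.
Month 5: interest €66.05; balance after payment €3,564.95.
Month 6: interest €62.98; balance after payment €3,387.93.
Month 7: interest €59.85; balance after payment €3,207.78.

€3,207.78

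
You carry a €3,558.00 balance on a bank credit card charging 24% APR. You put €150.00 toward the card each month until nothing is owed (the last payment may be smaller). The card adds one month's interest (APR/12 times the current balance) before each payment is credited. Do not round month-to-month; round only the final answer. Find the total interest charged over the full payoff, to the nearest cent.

Monthly rate r = 24%/12 = 2% = 0.02.
Payoff takes n = ⌈−ln(1 − rB₀/P)/ln(1+r)⌉ = ⌈32.481⌉ = 33 payments; the last is €72.56.
Total paid = 32·€150.00 + €72.56 = €4,872.56.
Total interest = total paid − principal = €4,872.56 − €3,558.00 = €1,314.56.

€1,314.56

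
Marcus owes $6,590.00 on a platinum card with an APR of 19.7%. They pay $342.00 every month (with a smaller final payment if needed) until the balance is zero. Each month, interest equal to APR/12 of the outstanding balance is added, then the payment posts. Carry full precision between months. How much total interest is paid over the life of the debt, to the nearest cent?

Monthly rate r = 19.7%/12 = 1.64167% = 0.0164167.
Payoff takes n = ⌈−ln(1 − rB₀/P)/ln(1+r)⌉ = ⌈23.354⌉ = 24 payments; the last is $121.75.
Total paid = 23·$342.00 + $121.75 = $7,987.75.
Total interest = total paid − principal = $7,987.75 − $6,590.00 = $1,397.75.

$1,397.75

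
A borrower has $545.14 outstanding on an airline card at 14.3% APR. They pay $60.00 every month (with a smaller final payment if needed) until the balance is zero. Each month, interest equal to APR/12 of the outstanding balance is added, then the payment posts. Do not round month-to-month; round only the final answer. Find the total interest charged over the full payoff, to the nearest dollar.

$35

Monthly rate r = 14.3%/12 = 1.19167% = 0.0119167.
Payoff takes n = ⌈−ln(1 − rB₀/P)/ln(1+r)⌉ = ⌈9.673⌉ = 10 payments; the last is $40.48.
Total paid = 9·$60.00 + $40.48 = $580.48.
Total interest = total paid − principal = $580.48 − $545.14 = $35.34.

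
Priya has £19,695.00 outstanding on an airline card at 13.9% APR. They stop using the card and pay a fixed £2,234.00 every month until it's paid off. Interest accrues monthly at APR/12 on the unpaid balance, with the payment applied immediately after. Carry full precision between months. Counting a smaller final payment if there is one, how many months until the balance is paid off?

10 months

Monthly rate r = 13.9%/12 = 1.15833% = 0.0115833.
Recurrence: B ← B·(1+r) − £2,234.00.
Month 1: interest £228.13; balance after payment £17,689.13.
Month 2: interest £204.90; balance after payment £15,660.03.
Closed form: n = −ln(1 − rB₀/P)/ln(1+r) = −ln(0.89788)/ln(1.01158) ≈ 9.353, so the balance reaches zero during payment 10.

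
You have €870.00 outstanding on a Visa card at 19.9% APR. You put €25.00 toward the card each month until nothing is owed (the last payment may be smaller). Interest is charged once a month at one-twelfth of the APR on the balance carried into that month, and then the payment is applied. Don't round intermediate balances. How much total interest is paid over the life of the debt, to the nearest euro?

€438

Monthly rate r = 19.9%/12 = 1.65833% = 0.0165833.
Payoff takes n = ⌈−ln(1 − rB₀/P)/ln(1+r)⌉ = ⌈52.326⌉ = 53 payments; the last is €8.19.
Total paid = 52·€25.00 + €8.19 = €1,308.19.
Total interest = total paid − principal = €1,308.19 − €870.00 = €438.19.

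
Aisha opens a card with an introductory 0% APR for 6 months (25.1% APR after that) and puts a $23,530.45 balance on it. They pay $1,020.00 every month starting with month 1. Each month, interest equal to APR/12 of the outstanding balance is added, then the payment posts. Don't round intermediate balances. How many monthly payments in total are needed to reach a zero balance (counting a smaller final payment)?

28 payments

Promo months 1–6 at r₀ = 0%/12 = 0; months 7+ at r₁ = 25.1%/12 = 0.0209167.
After month 6 (no interest yet): B = $23,530.45 − 6·$1,020.00 = $17,410.45.
Then at r₁ with $1,020.00/mo: n₂ = −ln(1 − r₁·B/P)/ln(1+r₁) ≈ 21.34 → 22 more payments.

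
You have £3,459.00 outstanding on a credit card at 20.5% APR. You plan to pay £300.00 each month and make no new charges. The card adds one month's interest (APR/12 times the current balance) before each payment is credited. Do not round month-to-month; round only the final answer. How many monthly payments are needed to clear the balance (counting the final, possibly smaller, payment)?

Monthly rate r = 20.5%/12 = 1.70833% = 0.0170833.
Recurrence: B ← B·(1+r) − £300.00.
Month 1: interest £59.09; balance after payment £3,218.09.
Month 2: interest £54.98; balance after payment £2,973.07.
Closed form: n = −ln(1 − rB₀/P)/ln(1+r) = −ln(0.80303)/ln(1.01708) ≈ 12.950, so the balance reaches zero during payment 13.

13 months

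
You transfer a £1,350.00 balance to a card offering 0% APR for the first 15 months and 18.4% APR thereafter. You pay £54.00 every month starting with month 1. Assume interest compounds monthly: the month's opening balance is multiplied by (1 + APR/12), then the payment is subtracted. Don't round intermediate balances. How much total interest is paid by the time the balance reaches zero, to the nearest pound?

Promo months 1–15 at r₀ = 0%/12 = 0; months 16+ at r₁ = 18.4%/12 = 0.0153333.
After month 15 (no interest yet): B = £1,350.00 − 15·£54.00 = £540.00.
Then at r₁ with £54.00/mo: n₂ = −ln(1 − r₁·B/P)/ln(1+r₁) ≈ 10.94 → 11 more payments.
Total paid = 25·£54.00 + £50.69 = £1,400.69; interest = £1,400.69 − £1,350.00 = £50.69.

£51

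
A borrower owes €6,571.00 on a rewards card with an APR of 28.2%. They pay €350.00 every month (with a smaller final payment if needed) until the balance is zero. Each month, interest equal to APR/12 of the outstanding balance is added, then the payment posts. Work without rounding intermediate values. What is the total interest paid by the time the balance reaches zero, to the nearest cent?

Monthly rate r = 28.2%/12 = 2.35% = 0.0235.
Payoff takes n = ⌈−ln(1 − rB₀/P)/ln(1+r)⌉ = ⌈25.054⌉ = 26 payments; the last is €19.09.
Total paid = 25·€350.00 + €19.09 = €8,769.09.
Total interest = total paid − principal = €8,769.09 − €6,571.00 = €2,198.09.

€2,198.09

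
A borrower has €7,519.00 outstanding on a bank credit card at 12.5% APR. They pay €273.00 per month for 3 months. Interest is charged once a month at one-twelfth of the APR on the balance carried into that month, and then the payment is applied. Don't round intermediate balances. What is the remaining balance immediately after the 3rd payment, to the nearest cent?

€6,928.86

Monthly rate r = 12.5%/12 = 1.04167% = 0.0104167.
Each month: B ← B·(1+r) − €273.00.
Month 1: interest €78.32; balance after payment €7,324.32.
Month 2: interest €76.30; balance after payment €7,127.62.
Month 3: interest €74.25; balance after payment €6,928.86.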